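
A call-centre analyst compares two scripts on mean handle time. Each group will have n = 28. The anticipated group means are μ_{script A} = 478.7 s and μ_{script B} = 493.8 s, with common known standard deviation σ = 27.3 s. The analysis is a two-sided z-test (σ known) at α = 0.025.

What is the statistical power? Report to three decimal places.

Power ≈ 0.432

Standardized effect: d = |μ_{script A} − μ_{script B}| / σ = |478.7 − 493.8| / 27.3 = 0.5531
Noncentrality parameter: λ = d·√(n/2) = 0.5531 × √(28/2) = 2.0696
Critical value for a two-sided test at α = 0.025: z_{α/2} = 2.241.
Power = Φ(λ − 2.241) + Φ(−λ − 2.241) = Φ(-0.172) + Φ(-4.311) = 0.4318 + 0.0000 = 0.4318.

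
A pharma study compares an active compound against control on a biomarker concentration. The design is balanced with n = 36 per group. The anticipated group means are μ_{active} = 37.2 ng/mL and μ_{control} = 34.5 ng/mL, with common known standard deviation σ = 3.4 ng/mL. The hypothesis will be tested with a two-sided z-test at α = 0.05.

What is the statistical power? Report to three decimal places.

Power ≈ 0.921

Standardized effect: d = |μ_{active} − μ_{control}| / σ = |37.2 − 34.5| / 3.4 = 0.7941
Noncentrality parameter: δ = d·√(n/2) = 0.7941 × √(36/2) = 3.3692
Two-sided α = 0.05 → critical value z_{0.025} = 1.960.
Power = Φ(δ − 1.960) + Φ(−δ − 1.960) = Φ(1.409) + Φ(-5.329) = 0.9206 + 0.0000 = 0.9206.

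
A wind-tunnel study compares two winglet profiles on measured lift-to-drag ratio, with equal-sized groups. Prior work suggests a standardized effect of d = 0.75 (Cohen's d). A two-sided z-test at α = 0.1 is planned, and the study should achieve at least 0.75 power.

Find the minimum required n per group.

Set Φ(δ − 1.645) = 0.75; then δ − 1.645 = Φ⁻¹(0.75) = 0.674, giving δ = 2.319.
(Ignoring the negligible lower-tail rejection probability gives the usual closed-form inversion.)
δ = d·√(n/2) ⇒ n = 2(δ/d)² = 2 × (2.319 / 0.75)² = 19.13.
Round up to the next whole unit.

n = 20 per group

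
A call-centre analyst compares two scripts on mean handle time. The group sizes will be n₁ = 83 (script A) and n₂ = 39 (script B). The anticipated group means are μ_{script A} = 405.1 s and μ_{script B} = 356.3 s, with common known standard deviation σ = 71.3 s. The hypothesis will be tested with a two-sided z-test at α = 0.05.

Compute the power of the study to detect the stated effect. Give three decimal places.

Power ≈ 0.941

Standardized effect: d = |μ_{script A} − μ_{script B}| / σ = |405.1 − 356.3| / 71.3 = 0.6844
Noncentrality parameter: δ = d / √(1/n₁ + 1/n₂) = 0.6844 / √(1/83 + 1/39) = 3.5255
Two-sided α = 0.05 → critical value z_{0.025} = 1.960.
Power = Φ(δ − 1.960) + Φ(−δ − 1.960) = Φ(1.566) + Φ(-5.485) = 0.9413 + 0.0000 = 0.9413.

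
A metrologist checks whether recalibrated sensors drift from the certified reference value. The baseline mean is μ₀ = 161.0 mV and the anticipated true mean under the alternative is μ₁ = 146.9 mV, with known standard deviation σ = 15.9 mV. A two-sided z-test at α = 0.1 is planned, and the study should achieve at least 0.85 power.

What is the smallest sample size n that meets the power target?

n = 10

Standardized effect: d = |μ₁ − μ₀| / σ = |146.9 − 161.0| / 15.9 = 0.8868
Set Φ(δ − 1.645) = 0.85; then δ − 1.645 = Φ⁻¹(0.85) = 1.036, giving δ = 2.681.
(Ignoring the negligible lower-tail rejection probability gives the usual closed-form inversion.)
δ = d·√n ⇒ n = (δ/d)² = (2.681 / 0.8868)² = 9.14.
Round up to the next whole unit.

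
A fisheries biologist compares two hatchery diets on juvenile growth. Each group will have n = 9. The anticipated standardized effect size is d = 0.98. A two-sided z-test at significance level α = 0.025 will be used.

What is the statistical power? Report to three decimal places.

Noncentrality parameter: δ = d·√(n/2) = 0.98 × √(9/2) = 2.0789
Critical value for a two-sided test at α = 0.025: z_{α/2} = 2.241.
Power = Φ(δ − 2.241) + Φ(−δ − 2.241) = Φ(-0.163) + Φ(-4.320) = 0.4355 + 0.0000 = 0.4355.

Power ≈ 0.435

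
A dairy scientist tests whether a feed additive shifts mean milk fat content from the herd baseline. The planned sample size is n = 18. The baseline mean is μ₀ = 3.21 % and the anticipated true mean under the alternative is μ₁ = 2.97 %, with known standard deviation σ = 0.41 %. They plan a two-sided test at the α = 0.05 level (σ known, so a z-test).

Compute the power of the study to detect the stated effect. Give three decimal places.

Standardized effect: d = |μ₁ − μ₀| / σ = |2.97 − 3.21| / 0.41 = 0.5854
Noncentrality parameter: δ = d·√n = 0.5854 × √18 = 2.4835
Critical value for a two-sided test at α = 0.05: z_{α/2} = 1.960.
Power = Φ(δ − 1.960) + Φ(−δ − 1.960) = Φ(0.524) + Φ(-4.443) = 0.6997 + 0.0000 = 0.6997.

Power ≈ 0.700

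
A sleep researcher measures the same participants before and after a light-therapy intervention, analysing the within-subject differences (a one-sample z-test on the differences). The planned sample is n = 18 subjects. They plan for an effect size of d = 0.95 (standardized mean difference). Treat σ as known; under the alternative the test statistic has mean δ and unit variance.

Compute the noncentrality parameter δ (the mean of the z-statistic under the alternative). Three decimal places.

δ ≈ 4.031

The noncentrality parameter scales effect size by the design's sample-size factor: δ = d·√n = 0.95 × √18 = 4.0305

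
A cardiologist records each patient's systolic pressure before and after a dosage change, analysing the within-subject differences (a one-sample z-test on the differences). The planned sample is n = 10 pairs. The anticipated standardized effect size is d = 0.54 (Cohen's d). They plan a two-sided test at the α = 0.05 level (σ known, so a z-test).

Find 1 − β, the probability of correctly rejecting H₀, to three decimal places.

Noncentrality parameter: δ = d·√n = 0.54 × √10 = 1.7076
Critical value for a two-sided test at α = 0.05: z_{α/2} = 1.960.
Power = Φ(δ − 1.960) + Φ(−δ − 1.960) = Φ(-0.252) + Φ(-3.668) = 0.4004 + 0.0001 = 0.4005.

Power ≈ 0.401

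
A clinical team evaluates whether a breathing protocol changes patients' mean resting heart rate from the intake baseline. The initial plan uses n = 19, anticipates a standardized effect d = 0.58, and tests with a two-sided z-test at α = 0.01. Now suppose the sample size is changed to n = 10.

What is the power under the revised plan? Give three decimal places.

Power ≈ 0.229

With n = 10: δ = d·√n = 0.58 × √10 = 1.8341. Critical value z_{0.005} = 2.576.
Revised power = Φ(δ − 2.576) + Φ(−δ − 2.576) = Φ(-0.742) + Φ(-4.410) = 0.2291 + 0.0000 = 0.2291.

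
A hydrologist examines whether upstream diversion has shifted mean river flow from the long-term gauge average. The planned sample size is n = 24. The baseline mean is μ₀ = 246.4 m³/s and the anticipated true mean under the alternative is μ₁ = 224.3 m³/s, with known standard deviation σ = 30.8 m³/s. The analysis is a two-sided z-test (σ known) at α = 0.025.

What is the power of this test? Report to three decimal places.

Power ≈ 0.899

Standardized effect: d = |μ₁ − μ₀| / σ = |224.3 − 246.4| / 30.8 = 0.7175
Noncentrality parameter: δ = d·√n = 0.7175 × √24 = 3.5152
Critical value for a two-sided test at α = 0.025: z_{α/2} = 2.241.
Power = Φ(δ − 2.241) + Φ(−δ − 2.241) = Φ(1.274) + Φ(-5.757) = 0.8986 + 0.0000 = 0.8986.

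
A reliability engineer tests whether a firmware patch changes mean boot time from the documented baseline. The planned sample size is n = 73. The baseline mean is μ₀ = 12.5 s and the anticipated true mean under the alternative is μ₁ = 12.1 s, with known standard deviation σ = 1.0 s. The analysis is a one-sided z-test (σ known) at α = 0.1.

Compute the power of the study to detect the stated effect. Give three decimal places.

Power ≈ 0.984

Standardized effect: d = |μ₁ − μ₀| / σ = |12.1 − 12.5| / 1.0 = 0.4000
Noncentrality parameter: δ = d·√n = 0.4000 × √73 = 3.4176
Critical value for a one-sided test at α = 0.1: z_α = 1.282.
Power = Φ(δ − 1.282) = Φ(2.136) = 0.9837.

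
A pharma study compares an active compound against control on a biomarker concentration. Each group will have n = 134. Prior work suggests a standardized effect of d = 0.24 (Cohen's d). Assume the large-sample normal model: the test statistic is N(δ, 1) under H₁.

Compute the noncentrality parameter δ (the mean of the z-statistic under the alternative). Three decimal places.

The noncentrality parameter scales effect size by the design's sample-size factor: δ = d·√(n/2) = 0.24 × √(134/2) = 1.9645

δ ≈ 1.964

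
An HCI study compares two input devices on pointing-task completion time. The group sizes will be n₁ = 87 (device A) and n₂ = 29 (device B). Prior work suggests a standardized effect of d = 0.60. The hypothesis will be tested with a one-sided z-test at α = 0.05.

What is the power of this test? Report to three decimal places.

Noncentrality parameter: δ = d / √(1/n₁ + 1/n₂) = 0.60 / √(1/87 + 1/29) = 2.7982
One-sided α = 0.05 → critical value z_{0.05} = 1.645.
Power = P(Z > 1.645 − δ) = Φ(1.153) = 0.8756.

Power ≈ 0.876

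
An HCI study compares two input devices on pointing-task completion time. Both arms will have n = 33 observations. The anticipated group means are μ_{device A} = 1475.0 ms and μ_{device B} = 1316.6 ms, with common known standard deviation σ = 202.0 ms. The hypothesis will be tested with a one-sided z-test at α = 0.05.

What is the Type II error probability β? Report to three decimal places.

Standardized effect: d = |μ_{device A} − μ_{device B}| / σ = |1475.0 − 1316.6| / 202.0 = 0.7842
Noncentrality parameter: δ = d·√(n/2) = 0.7842 × √(33/2) = 3.1853
One-sided α = 0.05 → critical value z_{0.05} = 1.645.
Power = Φ(δ − 1.645) = Φ(1.540) = 0.9383.
Type II error: β = 1 − power = 1 − 0.9383 = 0.0617.

β ≈ 0.062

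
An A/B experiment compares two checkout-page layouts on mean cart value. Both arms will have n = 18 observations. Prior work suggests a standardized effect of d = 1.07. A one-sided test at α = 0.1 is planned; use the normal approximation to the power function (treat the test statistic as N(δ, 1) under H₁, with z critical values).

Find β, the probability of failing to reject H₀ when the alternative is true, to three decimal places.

Noncentrality parameter: δ = d·√(n/2) = 1.07 × √(18/2) = 3.2100
One-sided α = 0.1 → critical value z_{0.1} = 1.282.
Power = P(Z > 1.282 − δ) = Φ(1.928) = 0.9731.
Type II error: β = 1 − power = 1 − 0.9731 = 0.0269.

β ≈ 0.027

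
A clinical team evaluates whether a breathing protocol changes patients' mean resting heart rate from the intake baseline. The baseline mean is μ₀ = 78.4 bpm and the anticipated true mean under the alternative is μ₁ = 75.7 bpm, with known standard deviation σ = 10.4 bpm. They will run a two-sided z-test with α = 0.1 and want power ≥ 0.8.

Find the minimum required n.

n = 92

Standardized effect: d = |μ₁ − μ₀| / σ = |75.7 − 78.4| / 10.4 = 0.2596
Set Φ(δ − 1.645) = 0.8; then δ − 1.645 = Φ⁻¹(0.8) = 0.842, giving δ = 2.486.
(For δ > 0 the lower-tail rejection region contributes negligibly to power, so the one-term inversion is standard.)
δ = d·√n ⇒ n = (δ/d)² = (2.486 / 0.2596)² = 91.73.
Round up to the next whole unit.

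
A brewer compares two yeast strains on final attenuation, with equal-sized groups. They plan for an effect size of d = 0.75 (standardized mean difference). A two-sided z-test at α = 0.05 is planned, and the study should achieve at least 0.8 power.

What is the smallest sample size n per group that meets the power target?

n = 28 per group

Set Φ(δ − 1.960) = 0.8; then δ − 1.960 = Φ⁻¹(0.8) = 0.842, giving δ = 2.802.
(Ignoring the negligible lower-tail rejection probability gives the usual closed-form inversion.)
δ = d·√(n/2) ⇒ n = 2(δ/d)² = 2 × (2.802 / 0.75)² = 27.91.
Round up to the next whole unit.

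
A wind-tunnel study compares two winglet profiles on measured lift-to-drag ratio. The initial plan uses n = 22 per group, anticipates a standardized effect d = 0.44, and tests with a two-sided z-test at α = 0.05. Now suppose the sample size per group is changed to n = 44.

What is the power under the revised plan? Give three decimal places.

With n = 44 per group: δ = d·√(n/2) = 0.44 × √(44/2) = 2.0638. Critical value z_{0.025} = 1.960.
Revised power = Φ(δ − 1.960) + Φ(−δ − 1.960) = Φ(0.104) + Φ(-4.024) = 0.5413 + 0.0000 = 0.5414.

Power ≈ 0.541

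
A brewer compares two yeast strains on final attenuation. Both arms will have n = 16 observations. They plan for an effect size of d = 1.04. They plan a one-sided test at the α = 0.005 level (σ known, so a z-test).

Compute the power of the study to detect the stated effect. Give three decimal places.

Power ≈ 0.643

Noncentrality parameter: δ = d·√(n/2) = 1.04 × √(16/2) = 2.9416
Critical value for a one-sided test at α = 0.005: z_α = 2.576.
Power = Φ(δ − 2.576) = Φ(0.366) = 0.6427.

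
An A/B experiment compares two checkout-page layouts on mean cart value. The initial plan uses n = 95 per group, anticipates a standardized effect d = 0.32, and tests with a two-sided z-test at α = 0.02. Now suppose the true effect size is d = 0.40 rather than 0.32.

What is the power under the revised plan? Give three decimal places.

Power ≈ 0.667

With d = 0.40: δ = d·√(n/2) = 0.40 × √(95/2) = 2.7568. Critical value z_{0.01} = 2.326.
Revised power = Φ(δ − 2.326) + Φ(−δ − 2.326) = Φ(0.430) + Φ(-5.083) = 0.6666 + 0.0000 = 0.6666.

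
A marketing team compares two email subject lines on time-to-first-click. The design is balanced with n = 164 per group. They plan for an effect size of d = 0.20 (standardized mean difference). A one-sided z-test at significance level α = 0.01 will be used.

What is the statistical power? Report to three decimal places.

Noncentrality parameter: λ = d·√(n/2) = 0.20 × √(164/2) = 1.8111
One-sided α = 0.01 → critical value z_{0.01} = 2.326.
Power = P(Z > 2.326 − λ) = Φ(-0.515) = 0.3032.

Power ≈ 0.303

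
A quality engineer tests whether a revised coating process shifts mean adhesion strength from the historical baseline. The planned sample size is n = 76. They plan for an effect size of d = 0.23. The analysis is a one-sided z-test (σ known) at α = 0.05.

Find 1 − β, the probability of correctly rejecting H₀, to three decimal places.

Power ≈ 0.641

Noncentrality parameter: δ = d·√n = 0.23 × √76 = 2.0051
Critical value for a one-sided test at α = 0.05: z_α = 1.645.
Power = P(Z > 1.645 − δ) = Φ(0.360) = 0.6407.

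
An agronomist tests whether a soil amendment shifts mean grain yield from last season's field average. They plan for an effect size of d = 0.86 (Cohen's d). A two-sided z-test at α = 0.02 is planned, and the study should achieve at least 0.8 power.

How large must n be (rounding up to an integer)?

For power 0.8 need Φ(δ − z_{0.01}) = 0.8, so δ = z_{0.01} + z_{0.20} = 2.326 + 0.842 = 3.168.
(The Φ(−δ − z_{α/2}) term is vanishingly small for δ > 0 and is dropped in the standard sample-size formula.)
δ = d·√n ⇒ n = (δ/d)² = (3.168 / 0.86)² = 13.57.
Rounding up, n = 14.

n = 14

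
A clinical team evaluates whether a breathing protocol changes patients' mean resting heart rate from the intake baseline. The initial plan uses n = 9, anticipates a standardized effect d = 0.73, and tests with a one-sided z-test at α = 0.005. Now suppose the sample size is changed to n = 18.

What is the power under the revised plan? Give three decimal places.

With n = 18: δ = d·√n = 0.73 × √18 = 3.0971. Critical value z_{0.005} = 2.576.
Revised power = P(Z > 2.576 − δ) = Φ(0.521) = 0.6989.

Power ≈ 0.699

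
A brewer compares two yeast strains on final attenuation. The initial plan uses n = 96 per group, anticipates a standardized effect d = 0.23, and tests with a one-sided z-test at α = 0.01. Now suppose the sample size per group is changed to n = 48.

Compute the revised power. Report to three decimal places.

Power ≈ 0.115

With n = 48 per group: δ = d·√(n/2) = 0.23 × √(48/2) = 1.1268. Critical value z_{0.01} = 2.326.
Revised power = P(Z > 2.326 − δ) = Φ(-1.200) = 0.1152.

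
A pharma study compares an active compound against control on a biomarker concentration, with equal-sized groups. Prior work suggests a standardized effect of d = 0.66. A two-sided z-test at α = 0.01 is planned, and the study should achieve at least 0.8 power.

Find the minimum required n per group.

For power 0.8 need Φ(δ − z_{0.005}) = 0.8, so δ = z_{0.005} + z_{0.20} = 2.576 + 0.842 = 3.417.
(The Φ(−δ − z_{α/2}) term is vanishingly small for δ > 0 and is dropped in the standard sample-size formula.)
δ = d·√(n/2) ⇒ n = 2(δ/d)² = 2 × (3.417 / 0.66)² = 53.62.
Round up to the next whole unit.

n = 54 per group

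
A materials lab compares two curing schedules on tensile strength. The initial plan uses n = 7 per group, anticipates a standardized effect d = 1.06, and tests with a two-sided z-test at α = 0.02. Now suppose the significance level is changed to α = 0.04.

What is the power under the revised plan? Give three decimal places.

Power ≈ 0.472

δ = d·√(n/2) = 1.06 × √(7/2) = 1.9831 (unchanged). New critical value: z_{0.02} = 2.054.
Revised power = Φ(δ − 2.054) + Φ(−δ − 2.054) = Φ(-0.071) + Φ(-4.037) = 0.4718 + 0.0000 = 0.4719.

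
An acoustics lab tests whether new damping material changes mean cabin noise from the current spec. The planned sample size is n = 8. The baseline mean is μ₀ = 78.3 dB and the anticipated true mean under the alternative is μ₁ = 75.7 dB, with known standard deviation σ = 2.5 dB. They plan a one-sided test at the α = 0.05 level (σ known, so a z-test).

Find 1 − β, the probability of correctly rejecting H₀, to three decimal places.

Standardized effect: d = |μ₁ − μ₀| / σ = |75.7 − 78.3| / 2.5 = 1.0400
Noncentrality parameter: δ = d·√n = 1.0400 × √8 = 2.9416
One-sided α = 0.05 → critical value z_{0.05} = 1.645.
Power = P(Z > 1.645 − δ) = Φ(1.297) = 0.9026.

Power ≈ 0.903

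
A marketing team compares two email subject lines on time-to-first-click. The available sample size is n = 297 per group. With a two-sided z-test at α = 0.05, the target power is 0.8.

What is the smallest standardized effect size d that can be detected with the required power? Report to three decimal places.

Required noncentrality: δ = z_{0.025} + z_{0.20} = 1.960 + 0.842 = 2.802.
(The second rejection-region term Φ(−δ − z_{α/2}) is negligible and dropped.)
δ = d·√(n/2) ⇒ d = δ/√(n/2) = 2.802/√(297/2) = 0.2299.

d ≈ 0.230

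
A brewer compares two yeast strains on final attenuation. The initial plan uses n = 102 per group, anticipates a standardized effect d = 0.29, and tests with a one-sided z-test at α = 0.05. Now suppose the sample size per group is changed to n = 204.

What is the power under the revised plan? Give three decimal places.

With n = 204 per group: δ = d·√(n/2) = 0.29 × √(204/2) = 2.9289. Critical value z_{0.05} = 1.645.
Revised power = Φ(δ − 1.645) = Φ(1.284) = 0.9004.

Power ≈ 0.900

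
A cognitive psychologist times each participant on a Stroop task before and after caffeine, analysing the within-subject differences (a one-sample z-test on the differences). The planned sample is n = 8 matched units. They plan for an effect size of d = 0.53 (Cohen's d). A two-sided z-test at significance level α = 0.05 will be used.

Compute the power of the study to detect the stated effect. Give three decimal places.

Noncentrality parameter: δ = d·√n = 0.53 × √8 = 1.4991
Two-sided α = 0.05 → critical value z_{0.025} = 1.960.
Power = Φ(δ − 1.960) + Φ(−δ − 1.960) = Φ(-0.461) + Φ(-3.459) = 0.3224 + 0.0003 = 0.3227.

Power ≈ 0.323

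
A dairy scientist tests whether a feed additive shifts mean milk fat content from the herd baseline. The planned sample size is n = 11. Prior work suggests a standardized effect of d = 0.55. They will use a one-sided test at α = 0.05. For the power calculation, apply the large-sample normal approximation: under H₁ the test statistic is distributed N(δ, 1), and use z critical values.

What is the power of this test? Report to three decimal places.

Power ≈ 0.571

Noncentrality parameter: δ = d·√n = 0.55 × √11 = 1.8241
One-sided α = 0.05 → critical value z_{0.05} = 1.645.
Power = P(Z > 1.645 − δ) = Φ(0.179) = 0.5711.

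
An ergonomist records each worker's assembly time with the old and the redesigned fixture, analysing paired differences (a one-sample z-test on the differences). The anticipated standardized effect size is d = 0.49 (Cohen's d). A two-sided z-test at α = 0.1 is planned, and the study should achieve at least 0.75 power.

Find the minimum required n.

For power 0.75 need Φ(δ − z_{0.05}) = 0.75, so δ = z_{0.05} + z_{0.25} = 1.645 + 0.674 = 2.319.
(For δ > 0 the lower-tail rejection region contributes negligibly to power, so the one-term inversion is standard.)
δ = d·√n ⇒ n = (δ/d)² = (2.319 / 0.49)² = 22.40.
Round up to the next whole unit.

n = 23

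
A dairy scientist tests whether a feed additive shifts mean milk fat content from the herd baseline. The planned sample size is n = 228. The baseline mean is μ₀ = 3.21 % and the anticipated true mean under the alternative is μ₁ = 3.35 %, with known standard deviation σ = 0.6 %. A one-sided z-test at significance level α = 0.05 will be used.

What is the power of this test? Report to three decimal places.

Power ≈ 0.970

Standardized effect: d = |μ₁ − μ₀| / σ = |3.35 − 3.21| / 0.6 = 0.2333
Noncentrality parameter: δ = d·√n = 0.2333 × √228 = 3.5233
Critical value for a one-sided test at α = 0.05: z_α = 1.645.
Power = P(Z > 1.645 − δ) = Φ(1.878) = 0.9698.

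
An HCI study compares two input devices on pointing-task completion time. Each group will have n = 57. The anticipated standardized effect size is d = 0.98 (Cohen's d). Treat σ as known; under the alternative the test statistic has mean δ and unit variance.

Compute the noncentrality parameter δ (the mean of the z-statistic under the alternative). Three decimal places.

δ = d·√(n/2) = 0.98 × √(57/2) = 5.2318

δ ≈ 5.232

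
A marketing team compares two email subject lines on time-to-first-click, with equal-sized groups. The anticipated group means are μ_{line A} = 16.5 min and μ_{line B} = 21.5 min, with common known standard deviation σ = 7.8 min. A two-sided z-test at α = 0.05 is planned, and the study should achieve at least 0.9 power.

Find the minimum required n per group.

Standardized effect: d = |μ_{line A} − μ_{line B}| / σ = |16.5 − 21.5| / 7.8 = 0.6410
Set Φ(δ − 1.960) = 0.9; then δ − 1.960 = Φ⁻¹(0.9) = 1.282, giving δ = 3.242.
(Ignoring the negligible lower-tail rejection probability gives the usual closed-form inversion.)
δ = d·√(n/2) ⇒ n = 2(δ/d)² = 2 × (3.242 / 0.6410)² = 51.14.
Round up to the next whole unit.

n = 52 per group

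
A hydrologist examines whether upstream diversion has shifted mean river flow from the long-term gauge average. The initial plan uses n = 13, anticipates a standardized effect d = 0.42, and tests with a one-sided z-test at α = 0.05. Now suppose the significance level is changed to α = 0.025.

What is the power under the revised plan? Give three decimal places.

Power ≈ 0.328

δ = d·√n = 0.42 × √13 = 1.5143 (unchanged). New critical value: z_{0.025} = 1.960.
Revised power = P(Z > 1.960 − δ) = Φ(-0.446) = 0.3279.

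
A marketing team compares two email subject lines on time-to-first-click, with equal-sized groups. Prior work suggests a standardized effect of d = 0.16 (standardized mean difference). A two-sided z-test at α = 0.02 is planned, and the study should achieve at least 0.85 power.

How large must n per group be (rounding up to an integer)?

Set Φ(δ − 2.326) = 0.85; then δ − 2.326 = Φ⁻¹(0.85) = 1.036, giving δ = 3.363.
(For δ > 0 the lower-tail rejection region contributes negligibly to power, so the one-term inversion is standard.)
δ = d·√(n/2) ⇒ n = 2(δ/d)² = 2 × (3.363 / 0.16)² = 883.46.
Rounding up, n = 884 per group.

n = 884 per group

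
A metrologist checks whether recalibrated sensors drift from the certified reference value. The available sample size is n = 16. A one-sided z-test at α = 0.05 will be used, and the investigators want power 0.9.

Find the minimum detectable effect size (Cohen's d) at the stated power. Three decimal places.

Need Φ(δ − 1.645) = 0.9, so δ = 1.645 + 1.282 = 2.926.
δ = d·√n ⇒ d = δ/√n = 2.926/√16 = 0.7316.

d ≈ 0.732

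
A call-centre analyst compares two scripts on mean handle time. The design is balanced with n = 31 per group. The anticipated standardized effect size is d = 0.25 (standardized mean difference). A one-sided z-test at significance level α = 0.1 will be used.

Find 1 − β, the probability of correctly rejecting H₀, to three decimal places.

Power ≈ 0.383

Noncentrality parameter: λ = d·√(n/2) = 0.25 × √(31/2) = 0.9843
Critical value for a one-sided test at α = 0.1: z_α = 1.282.
Power = Φ(λ − 1.282) = Φ(-0.297) = 0.3831.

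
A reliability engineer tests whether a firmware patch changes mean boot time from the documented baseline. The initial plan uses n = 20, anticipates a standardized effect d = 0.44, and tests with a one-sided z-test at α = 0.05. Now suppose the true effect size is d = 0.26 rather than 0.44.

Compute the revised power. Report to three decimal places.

With d = 0.26: δ = d·√n = 0.26 × √20 = 1.1628. Critical value z_{0.05} = 1.645.
Revised power = P(Z > 1.645 − δ) = Φ(-0.482) = 0.3149.

Power ≈ 0.315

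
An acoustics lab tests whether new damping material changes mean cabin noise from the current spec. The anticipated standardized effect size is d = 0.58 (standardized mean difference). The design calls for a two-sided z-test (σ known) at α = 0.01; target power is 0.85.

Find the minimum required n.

For power 0.85 need Φ(δ − z_{0.005}) = 0.85, so δ = z_{0.005} + z_{0.15} = 2.576 + 1.036 = 3.612.
(The Φ(−δ − z_{α/2}) term is vanishingly small for δ > 0 and is dropped in the standard sample-size formula.)
δ = d·√n ⇒ n = (δ/d)² = (3.612 / 0.58)² = 38.79.
Rounding up, n = 39.

n = 39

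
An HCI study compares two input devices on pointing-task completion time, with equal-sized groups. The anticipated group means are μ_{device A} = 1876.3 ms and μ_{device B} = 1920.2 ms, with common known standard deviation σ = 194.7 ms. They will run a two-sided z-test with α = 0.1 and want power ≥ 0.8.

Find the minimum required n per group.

Standardized effect: d = |μ_{device A} − μ_{device B}| / σ = |1876.3 − 1920.2| / 194.7 = 0.2255
For power 0.8 need Φ(δ − z_{0.05}) = 0.8, so δ = z_{0.05} + z_{0.20} = 1.645 + 0.842 = 2.486.
(For δ > 0 the lower-tail rejection region contributes negligibly to power, so the one-term inversion is standard.)
δ = d·√(n/2) ⇒ n = 2(δ/d)² = 2 × (2.486 / 0.2255)² = 243.22.
Round up to the next whole unit.

n = 244 per group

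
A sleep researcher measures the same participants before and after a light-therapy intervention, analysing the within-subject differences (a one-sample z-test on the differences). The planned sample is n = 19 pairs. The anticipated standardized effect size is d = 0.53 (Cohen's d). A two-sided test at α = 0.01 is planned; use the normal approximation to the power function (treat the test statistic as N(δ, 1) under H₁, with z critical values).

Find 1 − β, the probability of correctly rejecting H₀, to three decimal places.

Noncentrality parameter: δ = d·√n = 0.53 × √19 = 2.3102
Critical value for a two-sided test at α = 0.01: z_{α/2} = 2.576.
Power = Φ(δ − 2.576) + Φ(−δ − 2.576) = Φ(-0.266) + Φ(-4.886) = 0.3953 + 0.0000 = 0.3953.

Power ≈ 0.395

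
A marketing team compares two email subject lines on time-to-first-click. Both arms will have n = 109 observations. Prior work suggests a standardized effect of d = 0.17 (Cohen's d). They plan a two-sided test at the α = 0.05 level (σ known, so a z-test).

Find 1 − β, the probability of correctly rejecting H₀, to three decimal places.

Power ≈ 0.241

Noncentrality parameter: δ = d·√(n/2) = 0.17 × √(109/2) = 1.2550
Critical value for a two-sided test at α = 0.05: z_{α/2} = 1.960.
Power = Φ(δ − 1.960) + Φ(−δ − 1.960) = Φ(-0.705) + Φ(-3.215) = 0.2404 + 0.0007 = 0.2411.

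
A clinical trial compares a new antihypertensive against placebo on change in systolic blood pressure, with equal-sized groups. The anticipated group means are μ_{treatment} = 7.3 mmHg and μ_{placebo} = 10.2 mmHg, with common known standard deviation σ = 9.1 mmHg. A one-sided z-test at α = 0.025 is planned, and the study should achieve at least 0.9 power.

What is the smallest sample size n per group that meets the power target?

Standardized effect: d = |μ_{treatment} − μ_{placebo}| / σ = |7.3 − 10.2| / 9.1 = 0.3187
For power 0.9 need Φ(δ − z_{0.025}) = 0.9, so δ = z_{0.025} + z_{0.10} = 1.960 + 1.282 = 3.242.
δ = d·√(n/2) ⇒ n = 2(δ/d)² = 2 × (3.242 / 0.3187)² = 206.93.
Round up to the next whole unit.

n = 207 per group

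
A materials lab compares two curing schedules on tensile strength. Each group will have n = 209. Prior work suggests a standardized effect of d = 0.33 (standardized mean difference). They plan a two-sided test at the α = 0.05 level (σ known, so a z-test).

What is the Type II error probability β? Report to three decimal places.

Noncentrality parameter: δ = d·√(n/2) = 0.33 × √(209/2) = 3.3734
Two-sided α = 0.05 → critical value z_{0.025} = 1.960.
Power = Φ(δ − 1.960) + Φ(−δ − 1.960) = Φ(1.413) + Φ(-5.333) = 0.9212 + 0.0000 = 0.9212.
Type II error: β = 1 − power = 1 − 0.9212 = 0.0788.

β ≈ 0.079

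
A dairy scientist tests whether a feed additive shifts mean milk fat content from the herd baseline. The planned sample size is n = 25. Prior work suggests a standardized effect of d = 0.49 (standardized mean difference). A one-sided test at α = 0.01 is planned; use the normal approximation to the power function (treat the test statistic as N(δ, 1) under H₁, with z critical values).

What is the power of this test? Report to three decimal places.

Power ≈ 0.549

Noncentrality parameter: δ = d·√n = 0.49 × √25 = 2.4500
Critical value for a one-sided test at α = 0.01: z_α = 2.326.
Power = Φ(δ − 2.326) = Φ(0.124) = 0.5492.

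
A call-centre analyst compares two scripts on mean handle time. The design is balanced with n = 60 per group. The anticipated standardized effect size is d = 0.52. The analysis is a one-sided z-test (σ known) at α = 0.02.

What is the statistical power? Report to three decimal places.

Power ≈ 0.787

Noncentrality parameter: δ = d·√(n/2) = 0.52 × √(60/2) = 2.8482
One-sided α = 0.02 → critical value z_{0.02} = 2.054.
Power = Φ(δ − 2.054) = Φ(0.794) = 0.7865.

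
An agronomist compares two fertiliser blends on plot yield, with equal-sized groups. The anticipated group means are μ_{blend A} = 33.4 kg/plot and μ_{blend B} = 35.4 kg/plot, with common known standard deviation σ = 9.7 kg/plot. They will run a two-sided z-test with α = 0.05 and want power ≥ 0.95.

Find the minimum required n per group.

Standardized effect: d = |μ_{blend A} − μ_{blend B}| / σ = |33.4 − 35.4| / 9.7 = 0.2062
For power 0.95 need Φ(δ − z_{0.025}) = 0.95, so δ = z_{0.025} + z_{0.05} = 1.960 + 1.645 = 3.605.
(Ignoring the negligible lower-tail rejection probability gives the usual closed-form inversion.)
δ = d·√(n/2) ⇒ n = 2(δ/d)² = 2 × (3.605 / 0.2062)² = 611.34.
Rounding up, n = 612 per group.

n = 612 per group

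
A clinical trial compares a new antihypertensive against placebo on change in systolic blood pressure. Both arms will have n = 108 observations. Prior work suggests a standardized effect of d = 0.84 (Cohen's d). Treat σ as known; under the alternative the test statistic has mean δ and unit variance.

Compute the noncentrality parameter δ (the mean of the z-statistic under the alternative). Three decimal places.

δ ≈ 6.173

δ = d·√(n/2) = 0.84 × √(108/2) = 6.1727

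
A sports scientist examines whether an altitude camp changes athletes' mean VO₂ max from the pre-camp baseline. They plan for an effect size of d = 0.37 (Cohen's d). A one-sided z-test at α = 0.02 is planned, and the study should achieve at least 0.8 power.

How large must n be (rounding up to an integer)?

Set Φ(δ − 2.054) = 0.8; then δ − 2.054 = Φ⁻¹(0.8) = 0.842, giving δ = 2.895.
δ = d·√n ⇒ n = (δ/d)² = (2.895 / 0.37)² = 61.24.
Round up to the next whole unit.

n = 62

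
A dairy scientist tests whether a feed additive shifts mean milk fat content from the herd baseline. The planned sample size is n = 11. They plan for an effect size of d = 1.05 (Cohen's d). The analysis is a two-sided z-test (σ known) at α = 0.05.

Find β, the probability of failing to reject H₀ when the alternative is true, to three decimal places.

β ≈ 0.064

Noncentrality parameter: δ = d·√n = 1.05 × √11 = 3.4825
Two-sided α = 0.05 → critical value z_{0.025} = 1.960.
Power = Φ(δ − 1.960) + Φ(−δ − 1.960) = Φ(1.522) + Φ(-5.442) = 0.9361 + 0.0000 = 0.9361.
Type II error: β = 1 − power = 1 − 0.9361 = 0.0639.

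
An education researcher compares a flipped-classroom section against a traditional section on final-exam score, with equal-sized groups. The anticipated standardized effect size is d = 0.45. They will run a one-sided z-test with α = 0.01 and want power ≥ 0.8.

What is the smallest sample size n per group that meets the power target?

Set Φ(δ − 2.326) = 0.8; then δ − 2.326 = Φ⁻¹(0.8) = 0.842, giving δ = 3.168.
δ = d·√(n/2) ⇒ n = 2(δ/d)² = 2 × (3.168 / 0.45)² = 99.12.
Round up to the next whole unit.

n = 100 per group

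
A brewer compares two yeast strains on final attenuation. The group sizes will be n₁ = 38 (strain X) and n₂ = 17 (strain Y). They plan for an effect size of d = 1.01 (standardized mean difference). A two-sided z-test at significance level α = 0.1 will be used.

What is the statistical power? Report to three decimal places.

Noncentrality parameter: δ = d / √(1/n₁ + 1/n₂) = 1.01 / √(1/38 + 1/17) = 3.4614
Two-sided α = 0.1 → critical value z_{0.05} = 1.645.
Power = Φ(δ − 1.645) + Φ(−δ − 1.645) = Φ(1.817) + Φ(-5.106) = 0.9654 + 0.0000 = 0.9654.

Power ≈ 0.965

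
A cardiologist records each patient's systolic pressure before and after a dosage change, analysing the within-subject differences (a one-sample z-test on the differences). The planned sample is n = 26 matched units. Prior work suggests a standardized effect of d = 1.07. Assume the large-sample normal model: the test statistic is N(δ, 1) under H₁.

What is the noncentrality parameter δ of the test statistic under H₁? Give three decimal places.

δ ≈ 5.456

δ = d·√n = 1.07 × √26 = 5.4560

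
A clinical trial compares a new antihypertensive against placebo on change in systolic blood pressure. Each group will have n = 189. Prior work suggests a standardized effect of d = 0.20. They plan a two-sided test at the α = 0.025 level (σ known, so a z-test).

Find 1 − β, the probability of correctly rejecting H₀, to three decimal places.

Noncentrality parameter: λ = d·√(n/2) = 0.20 × √(189/2) = 1.9442
Two-sided α = 0.025 → critical value z_{0.0125} = 2.241.
Power = Φ(λ − 2.241) + Φ(−λ − 2.241) = Φ(-0.297) + Φ(-4.186) = 0.3832 + 0.0000 = 0.3832.

Power ≈ 0.383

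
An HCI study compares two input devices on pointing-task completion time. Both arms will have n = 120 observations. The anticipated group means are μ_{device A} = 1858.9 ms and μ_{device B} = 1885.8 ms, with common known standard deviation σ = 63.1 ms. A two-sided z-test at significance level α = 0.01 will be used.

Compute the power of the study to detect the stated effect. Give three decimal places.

Power ≈ 0.766

Standardized effect: d = |μ_{device A} − μ_{device B}| / σ = |1858.9 − 1885.8| / 63.1 = 0.4263
Noncentrality parameter: δ = d·√(n/2) = 0.4263 × √(120/2) = 3.3022
Two-sided α = 0.01 → critical value z_{0.005} = 2.576.
Power = Φ(δ − 2.576) + Φ(−δ − 2.576) = Φ(0.726) + Φ(-5.878) = 0.7662 + 0.0000 = 0.7662.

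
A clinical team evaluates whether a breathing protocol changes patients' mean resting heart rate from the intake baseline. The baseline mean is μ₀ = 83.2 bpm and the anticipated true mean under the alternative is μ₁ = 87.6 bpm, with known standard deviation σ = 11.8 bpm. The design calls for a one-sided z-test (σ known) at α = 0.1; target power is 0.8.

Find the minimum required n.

Standardized effect: d = |μ₁ − μ₀| / σ = |87.6 − 83.2| / 11.8 = 0.3729
For power 0.8 need Φ(δ − z_{0.1}) = 0.8, so δ = z_{0.1} + z_{0.20} = 1.282 + 0.842 = 2.123.
δ = d·√n ⇒ n = (δ/d)² = (2.123 / 0.3729)² = 32.42.
Round up to the next whole unit.

n = 33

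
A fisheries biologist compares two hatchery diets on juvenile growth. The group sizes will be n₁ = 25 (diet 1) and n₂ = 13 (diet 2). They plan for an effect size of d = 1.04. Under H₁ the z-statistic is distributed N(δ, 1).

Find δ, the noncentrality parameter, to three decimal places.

δ = d / √(1/n₁ + 1/n₂) = 1.04 / √(1/25 + 1/13) = 3.0415

δ ≈ 3.041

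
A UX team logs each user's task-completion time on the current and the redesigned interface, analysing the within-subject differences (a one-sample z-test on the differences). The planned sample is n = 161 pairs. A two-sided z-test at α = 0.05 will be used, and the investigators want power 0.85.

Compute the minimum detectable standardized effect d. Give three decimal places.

Required noncentrality: δ = z_{0.025} + z_{0.15} = 1.960 + 1.036 = 2.996.
(The second rejection-region term Φ(−δ − z_{α/2}) is negligible and dropped.)
δ = d·√n ⇒ d = δ/√n = 2.996/√161 = 0.2361.

d ≈ 0.236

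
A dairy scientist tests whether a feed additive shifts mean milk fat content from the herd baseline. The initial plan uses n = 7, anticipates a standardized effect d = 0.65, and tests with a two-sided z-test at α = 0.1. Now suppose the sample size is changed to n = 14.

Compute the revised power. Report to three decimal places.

With n = 14: δ = d·√n = 0.65 × √14 = 2.4321. Critical value z_{0.05} = 1.645.
Revised power = Φ(δ − 1.645) + Φ(−δ − 1.645) = Φ(0.787) + Φ(-4.077) = 0.7844 + 0.0000 = 0.7844.

Power ≈ 0.784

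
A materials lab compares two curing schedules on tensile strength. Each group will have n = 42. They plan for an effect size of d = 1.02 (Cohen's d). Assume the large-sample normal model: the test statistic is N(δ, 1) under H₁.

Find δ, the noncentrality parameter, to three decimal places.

δ ≈ 4.674

δ = d·√(n/2) = 1.02 × √(42/2) = 4.6742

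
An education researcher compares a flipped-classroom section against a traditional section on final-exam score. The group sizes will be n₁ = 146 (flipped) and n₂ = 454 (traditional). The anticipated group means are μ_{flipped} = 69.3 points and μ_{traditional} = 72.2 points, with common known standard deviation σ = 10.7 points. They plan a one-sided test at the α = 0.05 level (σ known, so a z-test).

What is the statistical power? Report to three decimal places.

Standardized effect: d = |μ_{flipped} − μ_{traditional}| / σ = |69.3 − 72.2| / 10.7 = 0.2710
Noncentrality parameter: δ = d / √(1/n₁ + 1/n₂) = 0.2710 / √(1/146 + 1/454) = 2.8487
Critical value for a one-sided test at α = 0.05: z_α = 1.645.
Power = Φ(δ − 1.645) = Φ(1.204) = 0.8857.

Power ≈ 0.886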